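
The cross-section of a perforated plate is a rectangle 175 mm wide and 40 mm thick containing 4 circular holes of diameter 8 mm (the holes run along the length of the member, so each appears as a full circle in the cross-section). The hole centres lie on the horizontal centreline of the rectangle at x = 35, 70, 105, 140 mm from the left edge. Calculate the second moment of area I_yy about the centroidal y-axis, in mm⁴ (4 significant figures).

I_yy ≈ 1.756 × 10⁷ mm⁴

Decompose the section into non-overlapping parts with the origin at the bottom-left of its bounding rectangle.
Plate: 175 × 40, A = 7 000 mm², x = 87.5 mm, Ī = 17 864 583 mm⁴.
Hole 1 (subtracted): ⌀8, A = 50.2655 mm², x = 35 mm, Ī = 201.062 mm⁴.
Hole 2 (subtracted): ⌀8, A = 50.2655 mm², x = 70 mm, Ī = 201.062 mm⁴.
Hole 3 (subtracted): ⌀8, A = 50.2655 mm², x = 105 mm, Ī = 201.062 mm⁴.
Hole 4 (subtracted): ⌀8, A = 50.2655 mm², x = 140 mm, Ī = 201.062 mm⁴.
By symmetry the centroid is at mid-width, x̄ = 87.5 mm.
Transfer each piece to the centroidal y-axis using Ī + A·d² with d = x − 87.5:
  plate: d = 0 mm → contributes +17 864 583 mm⁴
  hole 1: d = -52.5 mm → contributes −138 745 mm⁴
  hole 2: d = -17.5 mm → contributes −15594.9 mm⁴
  hole 3: d = 17.5 mm → contributes −15594.9 mm⁴
  hole 4: d = 52.5 mm → contributes −138 745 mm⁴
Total I = 17 555 903 mm⁴.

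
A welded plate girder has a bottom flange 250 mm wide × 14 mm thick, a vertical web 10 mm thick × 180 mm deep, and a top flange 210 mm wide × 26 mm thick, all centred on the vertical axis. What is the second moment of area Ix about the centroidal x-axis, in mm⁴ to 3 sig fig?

Ix ≈ 9.15 × 10⁷ mm⁴

Split into non-overlapping primitives; take the origin at the lower-left of the bounding box.
Bottom plate: 250 × 14, A = 3 500 mm², y = 7 mm, Ī = 57 167 mm⁴.
Web plate: 10 × 180, A = 1 800 mm², y = 104 mm, Ī = 4 860 000 mm⁴.
Top plate: 210 × 26, A = 5 460 mm², y = 207 mm, Ī = 307 580 mm⁴.
Centroid: ȳ = ΣA·y / ΣA = 124.71 mm.
Transfer each piece to the centroidal x-axis using Ī + A·d² with d = y − 124.71:
  bottom plate: d = -117.71 mm → contributes +48 555 015 mm⁴
  web plate: d = -20.714 mm → contributes +5 632 307 mm⁴
  top plate: d = 82.286 mm → contributes +37 277 383 mm⁴
Total I = 91 464 705 mm⁴.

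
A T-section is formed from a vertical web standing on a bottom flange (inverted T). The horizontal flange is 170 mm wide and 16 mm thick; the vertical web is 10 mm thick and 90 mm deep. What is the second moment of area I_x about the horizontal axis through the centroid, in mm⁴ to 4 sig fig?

I_x ≈ 2.565 × 10⁶ mm⁴

Treat the section as a set of non-overlapping primitives; coordinates are from the bounding-box lower-left.
Flange: 170 × 16, A = 2 720 mm², y = 8 mm, Ī = 58026.7 mm⁴.
Web: 10 × 90, A = 900 mm², y = 61 mm, Ī = 607 500 mm⁴.
Centroid: ȳ = ΣA·y / ΣA = 21.1768 mm.
Transfer each piece to the horizontal axis through the centroid using Ī + A·d² with d = y − 21.1768:
  flange: d = -13.1768 mm → contributes +530 295 mm⁴
  web: d = 39.8232 mm → contributes +2 034 799 mm⁴
Total I = 2 565 094 mm⁴.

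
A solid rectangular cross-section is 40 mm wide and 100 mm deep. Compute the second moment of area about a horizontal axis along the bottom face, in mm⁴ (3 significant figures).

The section: 40 × 100, A = 4 000 mm², y = 50 mm, Ī = 3 333 333 mm⁴.
Transfer it to the bottom edge using Ī + A·d² with d = y − 0:
  the section: d = 50 mm → contributes +13 333 333 mm⁴
Total I = 13 333 333 mm⁴.

I_base ≈ 1.33 × 10⁷ mm⁴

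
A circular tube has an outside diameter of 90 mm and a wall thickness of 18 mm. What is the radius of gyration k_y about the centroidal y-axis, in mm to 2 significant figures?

Treat the section as a set of non-overlapping primitives; coordinates are from the bounding-box lower-left.
Outer circle: ⌀90, A = 6 362 mm², x = 45 mm, Ī = 3 220 623 mm⁴.
Bore (subtracted): ⌀54, A = 2 290 mm², x = 45 mm, Ī = 417 393 mm⁴.
By symmetry the centroid is at mid-width, x̄ = 45 mm.
All pieces are centred on the centroidal y-axis, so I = ΣĪ (holes subtracted) = 2 803 231 mm⁴.
Radius of gyration: k = √(I/A) = √(2 803 231 / 4 072) = 26.24 mm.

k_y ≈ 26 mm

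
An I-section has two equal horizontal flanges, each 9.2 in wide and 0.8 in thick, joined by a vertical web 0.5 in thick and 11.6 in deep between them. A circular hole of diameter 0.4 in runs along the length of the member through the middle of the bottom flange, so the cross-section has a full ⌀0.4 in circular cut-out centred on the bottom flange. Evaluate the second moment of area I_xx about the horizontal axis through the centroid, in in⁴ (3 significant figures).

I_xx ≈ 627 in⁴

Split into non-overlapping primitives; take the origin at the lower-left of the bounding box.
Bottom flange: 9.2 × 0.8, A = 7.36 in², y = 0.4 in, Ī = 0.39253 in⁴.
Web: 0.5 × 11.6, A = 5.8 in², y = 6.6 in, Ī = 65.037 in⁴.
Top flange: 9.2 × 0.8, A = 7.36 in², y = 12.8 in, Ī = 0.39253 in⁴.
Hole (subtracted): ⌀0.4, A = 0.12566 in², y = 0.4 in, Ī = 0.0012566 in⁴.
Centroid: ȳ = ΣA·y / ΣA = 6.6382 in.
Transfer each piece to the horizontal axis through the centroid using Ī + A·d² with d = y − 6.6382:
  bottom flange: d = -6.2382 in → contributes +286.81 in⁴
  web: d = -0.038203 in → contributes +65.046 in⁴
  top flange: d = 6.1618 in → contributes +279.84 in⁴
  hole: d = -6.2382 in → contributes −4.8915 in⁴
Total I = 626.8 in⁴.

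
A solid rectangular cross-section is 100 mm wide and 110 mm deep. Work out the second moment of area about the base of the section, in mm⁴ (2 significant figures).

I_base ≈ 4.4 × 10⁷ mm⁴

The section: 100 × 110, A = 11 000 mm², y = 55 mm, Ī = 11 091 667 mm⁴.
Transfer it to a horizontal axis along the bottom face using Ī + A·d² with d = y − 0:
  the section: d = 55 mm → contributes +44 366 667 mm⁴
Total I = 44 366 667 mm⁴.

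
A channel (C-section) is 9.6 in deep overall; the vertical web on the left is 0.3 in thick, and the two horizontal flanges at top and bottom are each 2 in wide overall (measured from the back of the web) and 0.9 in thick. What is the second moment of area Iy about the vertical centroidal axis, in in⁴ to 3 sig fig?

Break the section into simple shapes (no overlaps), measuring from the bottom-left corner of the bounding box.
Web: 0.3 × 9.6, A = 2.88 in², x = 0.15 in, Ī = 0.0216 in⁴.
Top flange (beyond web): 1.7 × 0.9, A = 1.53 in², x = 1.15 in, Ī = 0.36848 in⁴.
Bottom flange (beyond web): 1.7 × 0.9, A = 1.53 in², x = 1.15 in, Ī = 0.36848 in⁴.
Centroid: x̄ = ΣA·x / ΣA = 0.66515 in.
Transfer each piece to the vertical centroidal axis using Ī + A·d² with d = x − 0.66515:
  web: d = -0.51515 in → contributes +0.7859 in⁴
  top flange (beyond web): d = 0.48485 in → contributes +0.72814 in⁴
  bottom flange (beyond web): d = 0.48485 in → contributes +0.72814 in⁴
Total I = 2.2422 in⁴.

Iy ≈ 2.24 in⁴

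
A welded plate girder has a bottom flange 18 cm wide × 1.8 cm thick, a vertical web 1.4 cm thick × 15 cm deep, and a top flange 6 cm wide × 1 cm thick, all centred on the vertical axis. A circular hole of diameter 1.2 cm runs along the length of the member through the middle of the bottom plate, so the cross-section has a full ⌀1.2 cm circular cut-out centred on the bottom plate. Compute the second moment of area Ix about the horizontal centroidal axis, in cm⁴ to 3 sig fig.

Ix ≈ 2200 cm⁴

Break the section into simple shapes (no overlaps), measuring from the bottom-left corner of the bounding box.
Bottom plate: 18 × 1.8, A = 32.4 cm², y = 0.9 cm, Ī = 8.748 cm⁴.
Web plate: 1.4 × 15, A = 21 cm², y = 9.3 cm, Ī = 393.75 cm⁴.
Top plate: 6 × 1, A = 6 cm², y = 17.3 cm, Ī = 0.5 cm⁴.
Hole (subtracted): ⌀1.2, A = 1.131 cm², y = 0.9 cm, Ī = 0.10179 cm⁴.
Centroid: ȳ = ΣA·y / ΣA = 5.6161 cm.
Transfer each piece to the horizontal centroidal axis using Ī + A·d² with d = y − 5.6161:
  bottom plate: d = -4.7161 cm → contributes +729.36 cm⁴
  web plate: d = 3.6839 cm → contributes +678.75 cm⁴
  top plate: d = 11.684 cm → contributes +819.59 cm⁴
  hole: d = -4.7161 cm → contributes −25.256 cm⁴
Total I = 2202.4 cm⁴.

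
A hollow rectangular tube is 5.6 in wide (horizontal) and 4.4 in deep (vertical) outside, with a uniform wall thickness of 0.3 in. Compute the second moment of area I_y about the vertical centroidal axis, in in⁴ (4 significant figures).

I_y ≈ 24.81 in⁴

Split into non-overlapping primitives; take the origin at the lower-left of the bounding box.
Outer rectangle: 5.6 × 4.4, A = 24.64 in², x = 2.8 in, Ī = 64.3925 in⁴.
Inner void (subtracted): 5 × 3.8, A = 19 in², x = 2.8 in, Ī = 39.5833 in⁴.
By symmetry the centroid is at mid-width, x̄ = 2.8 in.
All pieces are centred on the vertical centroidal axis, so I = ΣĪ (holes subtracted) = 24.8092 in⁴.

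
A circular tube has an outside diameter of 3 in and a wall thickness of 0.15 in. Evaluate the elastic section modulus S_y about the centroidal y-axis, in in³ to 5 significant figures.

S_y ≈ 0.91158 in³

Split into non-overlapping primitives; take the origin at the lower-left of the bounding box.
Outer circle: ⌀3, A = 7.068583 in², x = 1.5 in, Ī = 3.976078 in⁴.
Bore (subtracted): ⌀2.7, A = 5.725553 in², x = 1.5 in, Ī = 2.608705 in⁴.
By symmetry the centroid is at mid-width, x̄ = 1.5 in.
All pieces are centred on the centroidal y-axis, so I = ΣĪ (holes subtracted) = 1.367373 in⁴.
Extreme fibre distance c = 1.5 in; S = I/c = 0.9115822 in³.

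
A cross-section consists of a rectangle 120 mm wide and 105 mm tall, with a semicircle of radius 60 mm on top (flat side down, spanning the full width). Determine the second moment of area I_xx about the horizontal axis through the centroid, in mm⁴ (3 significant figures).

Split into non-overlapping primitives; take the origin at the lower-left of the bounding box.
Rectangular body: 120 × 105, A = 12 600 mm², y = 52.5 mm, Ī = 11 576 250 mm⁴.
Semicircular cap: semicircle r = 60, A = 5654.9 mm², y = 130.46 mm, Ī = 1 422 450 mm⁴.
Centroid: ȳ = ΣA·y / ΣA = 76.651 mm.
Transfer each piece to the horizontal axis through the centroid using Ī + A·d² with d = y − 76.651:
  rectangular body: d = -24.151 mm → contributes +18 925 703 mm⁴
  semicircular cap: d = 53.813 mm → contributes +17 798 274 mm⁴
Total I = 36 723 977 mm⁴.

I_xx ≈ 3.67 × 10⁷ mm⁴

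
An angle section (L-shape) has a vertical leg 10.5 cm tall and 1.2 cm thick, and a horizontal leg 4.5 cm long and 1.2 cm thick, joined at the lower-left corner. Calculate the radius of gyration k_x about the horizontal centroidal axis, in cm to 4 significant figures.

k_x ≈ 3.310 cm

Decompose the section into non-overlapping parts with the origin at the bottom-left of its bounding rectangle.
Vertical leg: 1.2 × 10.5, A = 12.6 cm², y = 5.25 cm, Ī = 115.763 cm⁴.
Horizontal leg (remainder): 3.3 × 1.2, A = 3.96 cm², y = 0.6 cm, Ī = 0.4752 cm⁴.
Centroid: ȳ = ΣA·y / ΣA = 4.13804 cm.
Transfer each piece to the horizontal centroidal axis using Ī + A·d² with d = y − 4.13804:
  vertical leg: d = 1.11196 cm → contributes +131.342 cm⁴
  horizontal leg (remainder): d = -3.53804 cm → contributes +50.0455 cm⁴
Total I = 181.387 cm⁴.
Radius of gyration: k = √(I/A) = √(181.387 / 16.56) = 3.30958 cm.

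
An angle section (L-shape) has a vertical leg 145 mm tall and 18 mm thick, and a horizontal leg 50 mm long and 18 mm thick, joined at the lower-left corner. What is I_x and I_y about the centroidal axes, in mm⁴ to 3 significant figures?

I_x ≈ 6.49 × 10⁶ mm⁴, I_y ≈ 4.15 × 10⁵ mm⁴

Break the section into simple shapes (no overlaps), measuring from the bottom-left corner of the bounding box.
Vertical leg: 18 × 145, A = 2 610 mm², y = 72.5 mm, Ī = 4 572 938 mm⁴.
Horizontal leg (remainder): 32 × 18, A = 576 mm², y = 9 mm, Ī = 15 552 mm⁴.
Centroid: ȳ = ΣA·y / ΣA = 61.02 mm.
Transfer each piece to the centroidal x-axis using Ī + A·d² with d = y − 61.02:
  vertical leg: d = 11.48 mm → contributes +4 916 924 mm⁴
  horizontal leg (remainder): d = -52.02 mm → contributes +1 574 241 mm⁴
Total I = 6 491 165 mm⁴.
For the y-axis: x̄ = 13.52 mm.
Repeating about the centroidal y-axis gives I_y = 414 537 mm⁴.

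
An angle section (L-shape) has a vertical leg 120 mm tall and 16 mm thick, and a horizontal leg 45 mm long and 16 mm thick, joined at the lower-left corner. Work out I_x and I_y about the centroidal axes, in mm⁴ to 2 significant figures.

I_x ≈ 3.3 × 10⁶ mm⁴, I_y ≈ 2.6 × 10⁵ mm⁴

Treat the section as a set of non-overlapping primitives; coordinates are from the bounding-box lower-left.
Vertical leg: 16 × 120, A = 1 920 mm², y = 60 mm, Ī = 2 304 000 mm⁴.
Horizontal leg (remainder): 29 × 16, A = 464 mm², y = 8 mm, Ī = 9 899 mm⁴.
Centroid: ȳ = ΣA·y / ΣA = 49.88 mm.
Transfer each piece to the centroidal x-axis using Ī + A·d² with d = y − 49.88:
  vertical leg: d = 10.12 mm → contributes +2 500 667 mm⁴
  horizontal leg (remainder): d = -41.88 mm → contributes +823 693 mm⁴
Total I = 3 324 360 mm⁴.
For the y-axis: x̄ = 12.38 mm.
Repeating about the centroidal y-axis gives I_y = 262 660 mm⁴.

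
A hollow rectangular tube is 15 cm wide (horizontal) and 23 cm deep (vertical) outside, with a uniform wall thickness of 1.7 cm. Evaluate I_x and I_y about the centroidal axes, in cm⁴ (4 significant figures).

Break the section into simple shapes (no overlaps), measuring from the bottom-left corner of the bounding box.
Outer rectangle: 15 × 23, A = 345 cm², y = 11.5 cm, Ī = 15208.8 cm⁴.
Inner void (subtracted): 11.6 × 19.6, A = 227.36 cm², y = 11.5 cm, Ī = 7278.55 cm⁴.
By symmetry the centroid is at mid-height, ȳ = 11.5 cm.
All pieces are centred on the centroidal x-axis, so I = ΣĪ (holes subtracted) = 7930.2 cm⁴.
Repeating about the centroidal y-axis gives I_y = 3919.29 cm⁴.

I_x ≈ 7930 cm⁴, I_y ≈ 3919 cm⁴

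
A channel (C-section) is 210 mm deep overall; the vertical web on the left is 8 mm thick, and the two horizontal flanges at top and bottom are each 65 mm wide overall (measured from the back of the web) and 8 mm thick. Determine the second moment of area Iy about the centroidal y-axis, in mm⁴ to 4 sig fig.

Iy ≈ 8.802 × 10⁵ mm⁴

Decompose the section into non-overlapping parts with the origin at the bottom-left of its bounding rectangle.
Web: 8 × 210, A = 1 680 mm², x = 4 mm, Ī = 8 960 mm⁴.
Top flange (beyond web): 57 × 8, A = 456 mm², x = 36.5 mm, Ī = 123 462 mm⁴.
Bottom flange (beyond web): 57 × 8, A = 456 mm², x = 36.5 mm, Ī = 123 462 mm⁴.
Centroid: x̄ = ΣA·x / ΣA = 15.4352 mm.
Transfer each piece to the centroidal y-axis using Ī + A·d² with d = x − 15.4352:
  web: d = -11.4352 mm → contributes +228 643 mm⁴
  top flange (beyond web): d = 21.0648 mm → contributes +325 801 mm⁴
  bottom flange (beyond web): d = 21.0648 mm → contributes +325 801 mm⁴
Total I = 880 245 mm⁴.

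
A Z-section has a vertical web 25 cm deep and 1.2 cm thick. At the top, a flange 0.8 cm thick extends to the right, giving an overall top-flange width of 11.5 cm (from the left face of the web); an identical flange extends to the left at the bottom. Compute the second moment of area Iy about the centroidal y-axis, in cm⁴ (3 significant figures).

Decompose the section into non-overlapping parts with the origin at the bottom-left of its bounding rectangle.
Web: 1.2 × 25, A = 30 cm², x = 10.9 cm, Ī = 3.6 cm⁴.
Top flange (beyond web): 10.3 × 0.8, A = 8.24 cm², x = 16.65 cm, Ī = 72.848 cm⁴.
Bottom flange (beyond web): 10.3 × 0.8, A = 8.24 cm², x = 5.15 cm, Ī = 72.848 cm⁴.
Centroid: x̄ = ΣA·x / ΣA = 10.9 cm.
Transfer each piece to the centroidal y-axis using Ī + A·d² with d = x − 10.9:
  web: d = 0 cm → contributes +3.6 cm⁴
  top flange (beyond web): d = 5.75 cm → contributes +345.28 cm⁴
  bottom flange (beyond web): d = -5.75 cm → contributes +345.28 cm⁴
Total I = 694.17 cm⁴.

Iy ≈ 694 cm⁴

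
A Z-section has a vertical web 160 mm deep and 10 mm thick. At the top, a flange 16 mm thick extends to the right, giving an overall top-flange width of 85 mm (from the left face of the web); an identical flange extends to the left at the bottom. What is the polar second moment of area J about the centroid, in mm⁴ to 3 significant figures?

Break the section into simple shapes (no overlaps), measuring from the bottom-left corner of the bounding box.
Web: 10 × 160, A = 1 600 mm², y = 80 mm, Ī = 3 413 333 mm⁴.
Top flange (beyond web): 75 × 16, A = 1 200 mm², y = 152 mm, Ī = 25 600 mm⁴.
Bottom flange (beyond web): 75 × 16, A = 1 200 mm², y = 8 mm, Ī = 25 600 mm⁴.
Centroid: ȳ = ΣA·y / ΣA = 80 mm.
Transfer each piece to the centroidal x-axis using Ī + A·d² with d = y − 80:
  web: d = 0 mm → contributes +3 413 333 mm⁴
  top flange (beyond web): d = 72 mm → contributes +6 246 400 mm⁴
  bottom flange (beyond web): d = -72 mm → contributes +6 246 400 mm⁴
Total I = 15 906 133 mm⁴.
For the y-axis: x̄ = 80 mm.
Repeating about the centroidal y-axis gives I_y = 5 473 333 mm⁴.
Polar second moment: J = I_x + I_y = 21 379 467 mm⁴.

J ≈ 2.14 × 10⁷ mm⁴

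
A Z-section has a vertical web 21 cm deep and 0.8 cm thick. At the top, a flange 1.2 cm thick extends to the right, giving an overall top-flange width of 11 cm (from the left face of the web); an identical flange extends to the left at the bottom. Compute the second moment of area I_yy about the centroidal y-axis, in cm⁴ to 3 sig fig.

I_yy ≈ 954 cm⁴

Split into non-overlapping primitives; take the origin at the lower-left of the bounding box.
Web: 0.8 × 21, A = 16.8 cm², x = 10.6 cm, Ī = 0.896 cm⁴.
Top flange (beyond web): 10.2 × 1.2, A = 12.24 cm², x = 16.1 cm, Ī = 106.12 cm⁴.
Bottom flange (beyond web): 10.2 × 1.2, A = 12.24 cm², x = 5.1 cm, Ī = 106.12 cm⁴.
Centroid: x̄ = ΣA·x / ΣA = 10.6 cm.
Transfer each piece to the centroidal y-axis using Ī + A·d² with d = x − 10.6:
  web: d = 0 cm → contributes +0.896 cm⁴
  top flange (beyond web): d = 5.5 cm → contributes +476.38 cm⁴
  bottom flange (beyond web): d = -5.5 cm → contributes +476.38 cm⁴
Total I = 953.66 cm⁴.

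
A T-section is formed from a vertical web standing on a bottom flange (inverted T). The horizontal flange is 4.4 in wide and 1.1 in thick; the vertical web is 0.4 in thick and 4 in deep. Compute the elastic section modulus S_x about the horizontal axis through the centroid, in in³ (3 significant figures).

S_x ≈ 2.67 in³

Treat the section as a set of non-overlapping primitives; coordinates are from the bounding-box lower-left.
Flange: 4.4 × 1.1, A = 4.84 in², y = 0.55 in, Ī = 0.48803 in⁴.
Web: 0.4 × 4, A = 1.6 in², y = 3.1 in, Ī = 2.1333 in⁴.
Centroid: ȳ = ΣA·y / ΣA = 1.1835 in.
Transfer each piece to the horizontal axis through the centroid using Ī + A·d² with d = y − 1.1835:
  flange: d = -0.63354 in → contributes +2.4307 in⁴
  web: d = 1.9165 in → contributes +8.0098 in⁴
Total I = 10.441 in⁴.
Extreme fibre distance c = 3.9165 in; S = I/c = 2.6658 in³.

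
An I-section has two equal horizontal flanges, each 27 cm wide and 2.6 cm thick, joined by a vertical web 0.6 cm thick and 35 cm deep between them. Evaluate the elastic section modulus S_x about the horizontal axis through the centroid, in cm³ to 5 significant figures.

S_x ≈ 2579.4 cm³

Treat the section as a set of non-overlapping primitives; coordinates are from the bounding-box lower-left.
Bottom flange: 27 × 2.6, A = 70.2 cm², y = 1.3 cm, Ī = 39.546 cm⁴.
Web: 0.6 × 35, A = 21 cm², y = 20.1 cm, Ī = 2143.75 cm⁴.
Top flange: 27 × 2.6, A = 70.2 cm², y = 38.9 cm, Ī = 39.546 cm⁴.
By symmetry the centroid is at mid-height, ȳ = 20.1 cm.
Transfer each piece to the horizontal axis through the centroid using Ī + A·d² with d = y − 20.1:
  bottom flange: d = -18.8 cm → contributes +24851.03 cm⁴
  web: d = 0 cm → contributes +2143.75 cm⁴
  top flange: d = 18.8 cm → contributes +24851.03 cm⁴
Total I = 51845.82 cm⁴.
Extreme fibre distance c = 20.1 cm; S = I/c = 2579.394 cm³.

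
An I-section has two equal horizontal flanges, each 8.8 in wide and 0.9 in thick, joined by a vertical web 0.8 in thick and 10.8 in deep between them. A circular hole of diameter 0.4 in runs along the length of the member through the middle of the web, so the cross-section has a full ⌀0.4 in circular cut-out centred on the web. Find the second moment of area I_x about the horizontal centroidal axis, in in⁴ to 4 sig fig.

I_x ≈ 627.1 in⁴

Split into non-overlapping primitives; take the origin at the lower-left of the bounding box.
Bottom flange: 8.8 × 0.9, A = 7.92 in², y = 0.45 in, Ī = 0.5346 in⁴.
Web: 0.8 × 10.8, A = 8.64 in², y = 6.3 in, Ī = 83.9808 in⁴.
Top flange: 8.8 × 0.9, A = 7.92 in², y = 12.15 in, Ī = 0.5346 in⁴.
Hole (subtracted): ⌀0.4, A = 0.125664 in², y = 6.3 in, Ī = 0.00125664 in⁴.
By symmetry the centroid is at mid-height, ȳ = 6.3 in.
Transfer each piece to the horizontal centroidal axis using Ī + A·d² with d = y − 6.3:
  bottom flange: d = -5.85 in → contributes +271.577 in⁴
  web: d = 0 in → contributes +83.9808 in⁴
  top flange: d = 5.85 in → contributes +271.577 in⁴
  hole: d = 0 in → contributes −0.00125664 in⁴
Total I = 627.133 in⁴.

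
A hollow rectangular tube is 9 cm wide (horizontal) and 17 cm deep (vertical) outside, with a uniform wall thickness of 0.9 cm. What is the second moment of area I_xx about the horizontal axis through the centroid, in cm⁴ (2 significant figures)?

I_xx ≈ 1600 cm⁴

Decompose the section into non-overlapping parts with the origin at the bottom-left of its bounding rectangle.
Outer rectangle: 9 × 17, A = 153 cm², y = 8.5 cm, Ī = 3 685 cm⁴.
Inner void (subtracted): 7.2 × 15.2, A = 109.4 cm², y = 8.5 cm, Ī = 2 107 cm⁴.
By symmetry the centroid is at mid-height, ȳ = 8.5 cm.
All pieces are centred on the horizontal axis through the centroid, so I = ΣĪ (holes subtracted) = 1 578 cm⁴.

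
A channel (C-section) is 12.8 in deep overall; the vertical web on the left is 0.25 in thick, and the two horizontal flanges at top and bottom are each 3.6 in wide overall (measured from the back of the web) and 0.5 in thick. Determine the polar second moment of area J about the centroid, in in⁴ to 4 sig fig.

Split into non-overlapping primitives; take the origin at the lower-left of the bounding box.
Web: 0.25 × 12.8, A = 3.2 in², y = 6.4 in, Ī = 43.6907 in⁴.
Top flange (beyond web): 3.35 × 0.5, A = 1.675 in², y = 12.55 in, Ī = 0.0348958 in⁴.
Bottom flange (beyond web): 3.35 × 0.5, A = 1.675 in², y = 0.25 in, Ī = 0.0348958 in⁴.
By symmetry the centroid is at mid-height, ȳ = 6.4 in.
Transfer each piece to the centroidal x-axis using Ī + A·d² with d = y − 6.4:
  web: d = 0 in → contributes +43.6907 in⁴
  top flange (beyond web): d = 6.15 in → contributes +63.3876 in⁴
  bottom flange (beyond web): d = -6.15 in → contributes +63.3876 in⁴
Total I = 170.466 in⁴.
For the y-axis: x̄ = 1.04561 in.
Repeating about the centroidal y-axis gives I_y = 8.45233 in⁴.
Polar second moment: J = I_x + I_y = 178.918 in⁴.

J ≈ 178.9 in⁴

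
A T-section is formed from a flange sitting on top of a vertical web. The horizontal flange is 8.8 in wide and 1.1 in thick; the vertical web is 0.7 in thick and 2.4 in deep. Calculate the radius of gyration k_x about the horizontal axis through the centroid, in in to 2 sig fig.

k_x ≈ 0.74 in

Treat the section as a set of non-overlapping primitives; coordinates are from the bounding-box lower-left.
Flange: 8.8 × 1.1, A = 9.68 in², y = 2.95 in, Ī = 0.9761 in⁴.
Web: 0.7 × 2.4, A = 1.68 in², y = 1.2 in, Ī = 0.8064 in⁴.
Centroid: ȳ = ΣA·y / ΣA = 2.691 in.
Transfer each piece to the horizontal axis through the centroid using Ī + A·d² with d = y − 2.691:
  flange: d = 0.2588 in → contributes +1.624 in⁴
  web: d = -1.491 in → contributes +4.542 in⁴
Total I = 6.167 in⁴.
Radius of gyration: k = √(I/A) = √(6.167 / 11.36) = 0.7368 in.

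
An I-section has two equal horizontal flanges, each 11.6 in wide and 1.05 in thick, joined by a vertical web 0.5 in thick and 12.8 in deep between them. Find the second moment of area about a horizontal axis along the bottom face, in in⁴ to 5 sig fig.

Decompose the section into non-overlapping parts with the origin at the bottom-left of its bounding rectangle.
Bottom flange: 11.6 × 1.05, A = 12.18 in², y = 0.525 in, Ī = 1.119038 in⁴.
Web: 0.5 × 12.8, A = 6.4 in², y = 7.45 in, Ī = 87.38133 in⁴.
Top flange: 11.6 × 1.05, A = 12.18 in², y = 14.375 in, Ī = 1.119038 in⁴.
Transfer each piece to a horizontal axis along the bottom face using Ī + A·d² with d = y − 0:
  bottom flange: d = 0.525 in → contributes +4.47615 in⁴
  web: d = 7.45 in → contributes +442.5973 in⁴
  top flange: d = 14.375 in → contributes +2518.002 in⁴
Total I = 2965.075 in⁴.

I_base ≈ 2965.1 in⁴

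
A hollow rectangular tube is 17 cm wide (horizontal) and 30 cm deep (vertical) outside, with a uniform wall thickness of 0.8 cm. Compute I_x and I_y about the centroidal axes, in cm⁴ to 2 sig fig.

Treat the section as a set of non-overlapping primitives; coordinates are from the bounding-box lower-left.
Outer rectangle: 17 × 30, A = 510 cm², y = 15 cm, Ī = 38 250 cm⁴.
Inner void (subtracted): 15.4 × 28.4, A = 437.4 cm², y = 15 cm, Ī = 29 396 cm⁴.
By symmetry the centroid is at mid-height, ȳ = 15 cm.
All pieces are centred on the centroidal x-axis, so I = ΣĪ (holes subtracted) = 8 854 cm⁴.
Repeating about the centroidal y-axis gives I_y = 3 639 cm⁴.

I_x ≈ 8900 cm⁴, I_y ≈ 3600 cm⁴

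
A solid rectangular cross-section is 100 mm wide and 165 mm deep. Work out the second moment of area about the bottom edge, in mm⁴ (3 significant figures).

I_base ≈ 1.50 × 10⁸ mm⁴

The section: 100 × 165, A = 16 500 mm², y = 82.5 mm, Ī = 37 434 375 mm⁴.
Transfer it to a horizontal axis along the bottom face using Ī + A·d² with d = y − 0:
  the section: d = 82.5 mm → contributes +149 737 500 mm⁴
Total I = 149 737 500 mm⁴.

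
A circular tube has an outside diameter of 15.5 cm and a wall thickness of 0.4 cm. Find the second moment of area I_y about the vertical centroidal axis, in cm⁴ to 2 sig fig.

Treat the section as a set of non-overlapping primitives; coordinates are from the bounding-box lower-left.
Outer circle: ⌀15.5, A = 188.7 cm², x = 7.75 cm, Ī = 2 833 cm⁴.
Bore (subtracted): ⌀14.7, A = 169.7 cm², x = 7.75 cm, Ī = 2 292 cm⁴.
By symmetry the centroid is at mid-width, x̄ = 7.75 cm.
All pieces are centred on the vertical centroidal axis, so I = ΣĪ (holes subtracted) = 541.2 cm⁴.

I_y ≈ 540 cm⁴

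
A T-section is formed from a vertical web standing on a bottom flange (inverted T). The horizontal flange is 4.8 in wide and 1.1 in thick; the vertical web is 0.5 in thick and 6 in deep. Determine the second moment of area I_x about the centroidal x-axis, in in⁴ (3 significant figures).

I_x ≈ 33.6 in⁴

Treat the section as a set of non-overlapping primitives; coordinates are from the bounding-box lower-left.
Flange: 4.8 × 1.1, A = 5.28 in², y = 0.55 in, Ī = 0.5324 in⁴.
Web: 0.5 × 6, A = 3 in², y = 4.1 in, Ī = 9 in⁴.
Centroid: ȳ = ΣA·y / ΣA = 1.8362 in.
Transfer each piece to the centroidal x-axis using Ī + A·d² with d = y − 1.8362:
  flange: d = -1.2862 in → contributes +9.2676 in⁴
  web: d = 2.2638 in → contributes +24.374 in⁴
Total I = 33.642 in⁴.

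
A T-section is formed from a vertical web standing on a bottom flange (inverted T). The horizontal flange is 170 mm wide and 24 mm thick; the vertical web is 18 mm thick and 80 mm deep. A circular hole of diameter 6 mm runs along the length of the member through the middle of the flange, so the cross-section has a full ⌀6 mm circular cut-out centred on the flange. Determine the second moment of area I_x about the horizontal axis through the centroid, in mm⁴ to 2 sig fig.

I_x ≈ 3.8 × 10⁶ mm⁴

Decompose the section into non-overlapping parts with the origin at the bottom-left of its bounding rectangle.
Flange: 170 × 24, A = 4 080 mm², y = 12 mm, Ī = 195 840 mm⁴.
Web: 18 × 80, A = 1 440 mm², y = 64 mm, Ī = 768 000 mm⁴.
Hole (subtracted): ⌀6, A = 28.27 mm², y = 12 mm, Ī = 63.62 mm⁴.
Centroid: ȳ = ΣA·y / ΣA = 25.64 mm.
Transfer each piece to the horizontal axis through the centroid using Ī + A·d² with d = y − 25.64:
  flange: d = -13.64 mm → contributes +954 372 mm⁴
  web: d = 38.36 mm → contributes +2 887 491 mm⁴
  hole: d = -13.64 mm → contributes −5 320 mm⁴
Total I = 3 836 543 mm⁴.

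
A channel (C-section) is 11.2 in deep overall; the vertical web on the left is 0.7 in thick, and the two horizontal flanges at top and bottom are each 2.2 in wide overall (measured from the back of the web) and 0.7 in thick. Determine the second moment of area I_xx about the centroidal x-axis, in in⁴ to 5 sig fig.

Treat the section as a set of non-overlapping primitives; coordinates are from the bounding-box lower-left.
Web: 0.7 × 11.2, A = 7.84 in², y = 5.6 in, Ī = 81.95413 in⁴.
Top flange (beyond web): 1.5 × 0.7, A = 1.05 in², y = 10.85 in, Ī = 0.042875 in⁴.
Bottom flange (beyond web): 1.5 × 0.7, A = 1.05 in², y = 0.35 in, Ī = 0.042875 in⁴.
By symmetry the centroid is at mid-height, ȳ = 5.6 in.
Transfer each piece to the centroidal x-axis using Ī + A·d² with d = y − 5.6:
  web: d = 0 in → contributes +81.95413 in⁴
  top flange (beyond web): d = 5.25 in → contributes +28.9835 in⁴
  bottom flange (beyond web): d = -5.25 in → contributes +28.9835 in⁴
Total I = 139.9211 in⁴.

I_xx ≈ 139.92 in⁴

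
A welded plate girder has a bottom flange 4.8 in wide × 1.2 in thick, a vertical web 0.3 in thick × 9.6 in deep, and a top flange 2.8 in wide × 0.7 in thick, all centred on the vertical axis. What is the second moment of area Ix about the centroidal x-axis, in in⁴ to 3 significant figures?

Split into non-overlapping primitives; take the origin at the lower-left of the bounding box.
Bottom plate: 4.8 × 1.2, A = 5.76 in², y = 0.6 in, Ī = 0.6912 in⁴.
Web plate: 0.3 × 9.6, A = 2.88 in², y = 6 in, Ī = 22.118 in⁴.
Top plate: 2.8 × 0.7, A = 1.96 in², y = 11.15 in, Ī = 0.080033 in⁴.
Centroid: ȳ = ΣA·y / ΣA = 4.0179 in.
Transfer each piece to the centroidal x-axis using Ī + A·d² with d = y − 4.0179:
  bottom plate: d = -3.4179 in → contributes +67.981 in⁴
  web plate: d = 1.9821 in → contributes +33.433 in⁴
  top plate: d = 7.1321 in → contributes +99.778 in⁴
Total I = 201.19 in⁴.

Ix ≈ 201 in⁴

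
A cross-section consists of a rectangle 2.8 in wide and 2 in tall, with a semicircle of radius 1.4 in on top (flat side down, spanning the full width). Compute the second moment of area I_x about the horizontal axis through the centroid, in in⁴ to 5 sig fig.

I_x ≈ 7.3370 in⁴

Treat the section as a set of non-overlapping primitives; coordinates are from the bounding-box lower-left.
Rectangular body: 2.8 × 2, A = 5.6 in², y = 1 in, Ī = 1.866667 in⁴.
Semicircular cap: semicircle r = 1.4, A = 3.078761 in², y = 2.594178 in, Ī = 0.4216423 in⁴.
Centroid: ȳ = ΣA·y / ΣA = 1.565529 in.
Transfer each piece to the horizontal axis through the centroid using Ī + A·d² with d = y − 1.565529:
  rectangular body: d = -0.5655294 in → contributes +3.657678 in⁴
  semicircular cap: d = 1.028649 in → contributes +3.679337 in⁴
Total I = 7.337016 in⁴.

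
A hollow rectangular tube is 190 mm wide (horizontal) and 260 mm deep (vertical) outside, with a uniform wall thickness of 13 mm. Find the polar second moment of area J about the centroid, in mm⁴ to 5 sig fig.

J ≈ 1.6578 × 10⁸ mm⁴

Treat the section as a set of non-overlapping primitives; coordinates are from the bounding-box lower-left.
Outer rectangle: 190 × 260, A = 49 400 mm², y = 130 mm, Ī = 278 286 667 mm⁴.
Inner void (subtracted): 164 × 234, A = 38 376 mm², y = 130 mm, Ī = 175 109 688 mm⁴.
By symmetry the centroid is at mid-height, ȳ = 130 mm.
All pieces are centred on the centroidal x-axis, so I = ΣĪ (holes subtracted) = 103 176 979 mm⁴.
Repeating about the centroidal y-axis gives I_y = 62 598 259 mm⁴.
Polar second moment: J = I_x + I_y = 165 775 237 mm⁴.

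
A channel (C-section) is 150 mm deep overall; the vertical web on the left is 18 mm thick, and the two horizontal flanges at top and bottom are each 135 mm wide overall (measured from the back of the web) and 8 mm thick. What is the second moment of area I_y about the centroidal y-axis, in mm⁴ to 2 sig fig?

Decompose the section into non-overlapping parts with the origin at the bottom-left of its bounding rectangle.
Web: 18 × 150, A = 2 700 mm², x = 9 mm, Ī = 72 900 mm⁴.
Top flange (beyond web): 117 × 8, A = 936 mm², x = 76.5 mm, Ī = 1 067 742 mm⁴.
Bottom flange (beyond web): 117 × 8, A = 936 mm², x = 76.5 mm, Ī = 1 067 742 mm⁴.
Centroid: x̄ = ΣA·x / ΣA = 36.64 mm.
Transfer each piece to the centroidal y-axis using Ī + A·d² with d = x − 36.64:
  web: d = -27.64 mm → contributes +2 135 289 mm⁴
  top flange (beyond web): d = 39.86 mm → contributes +2 555 042 mm⁴
  bottom flange (beyond web): d = 39.86 mm → contributes +2 555 042 mm⁴
Total I = 7 245 372 mm⁴.

I_y ≈ 7.2 × 10⁶ mm⁴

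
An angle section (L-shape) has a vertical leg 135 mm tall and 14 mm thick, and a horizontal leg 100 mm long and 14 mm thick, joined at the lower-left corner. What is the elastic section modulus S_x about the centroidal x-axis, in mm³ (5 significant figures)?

S_x ≈ 6.1313 × 10⁴ mm³

Decompose the section into non-overlapping parts with the origin at the bottom-left of its bounding rectangle.
Vertical leg: 14 × 135, A = 1 890 mm², y = 67.5 mm, Ī = 2 870 438 mm⁴.
Horizontal leg (remainder): 86 × 14, A = 1 204 mm², y = 7 mm, Ī = 19665.33 mm⁴.
Centroid: ȳ = ΣA·y / ΣA = 43.95701 mm.
Transfer each piece to the centroidal x-axis using Ī + A·d² with d = y − 43.95701:
  vertical leg: d = 23.54299 mm → contributes +3 918 012 mm⁴
  horizontal leg (remainder): d = -36.95701 mm → contributes +1 664 114 mm⁴
Total I = 5 582 126 mm⁴.
Extreme fibre distance c = 91.04299 mm; S = I/c = 61313.08 mm³.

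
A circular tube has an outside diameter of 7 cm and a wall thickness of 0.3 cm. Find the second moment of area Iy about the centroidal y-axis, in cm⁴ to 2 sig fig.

Split into non-overlapping primitives; take the origin at the lower-left of the bounding box.
Outer circle: ⌀7, A = 38.48 cm², x = 3.5 cm, Ī = 117.9 cm⁴.
Bore (subtracted): ⌀6.4, A = 32.17 cm², x = 3.5 cm, Ī = 82.35 cm⁴.
By symmetry the centroid is at mid-width, x̄ = 3.5 cm.
All pieces are centred on the centroidal y-axis, so I = ΣĪ (holes subtracted) = 35.5 cm⁴.

Iy ≈ 36 cm⁴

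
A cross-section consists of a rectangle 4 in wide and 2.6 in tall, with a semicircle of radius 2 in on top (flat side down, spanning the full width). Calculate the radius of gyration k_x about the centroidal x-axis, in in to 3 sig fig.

Treat the section as a set of non-overlapping primitives; coordinates are from the bounding-box lower-left.
Rectangular body: 4 × 2.6, A = 10.4 in², y = 1.3 in, Ī = 5.8587 in⁴.
Semicircular cap: semicircle r = 2, A = 6.2832 in², y = 3.4488 in, Ī = 1.7561 in⁴.
Centroid: ȳ = ΣA·y / ΣA = 2.1093 in.
Transfer each piece to the centroidal x-axis using Ī + A·d² with d = y − 2.1093:
  rectangular body: d = -0.80929 in → contributes +12.67 in⁴
  semicircular cap: d = 1.3395 in → contributes +13.03 in⁴
Total I = 25.701 in⁴.
Radius of gyration: k = √(I/A) = √(25.701 / 16.683) = 1.2412 in.

k_x ≈ 1.24 in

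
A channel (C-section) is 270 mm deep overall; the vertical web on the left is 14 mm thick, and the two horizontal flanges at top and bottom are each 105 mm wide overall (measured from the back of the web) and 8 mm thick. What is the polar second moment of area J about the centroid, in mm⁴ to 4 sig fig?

Split into non-overlapping primitives; take the origin at the lower-left of the bounding box.
Web: 14 × 270, A = 3 780 mm², y = 135 mm, Ī = 22 963 500 mm⁴.
Top flange (beyond web): 91 × 8, A = 728 mm², y = 266 mm, Ī = 3882.67 mm⁴.
Bottom flange (beyond web): 91 × 8, A = 728 mm², y = 4 mm, Ī = 3882.67 mm⁴.
By symmetry the centroid is at mid-height, ȳ = 135 mm.
Transfer each piece to the centroidal x-axis using Ī + A·d² with d = y − 135:
  web: d = 0 mm → contributes +22 963 500 mm⁴
  top flange (beyond web): d = 131 mm → contributes +12 497 091 mm⁴
  bottom flange (beyond web): d = -131 mm → contributes +12 497 091 mm⁴
Total I = 47 957 681 mm⁴.
For the y-axis: x̄ = 21.5989 mm.
Repeating about the centroidal y-axis gives I_y = 3 963 659 mm⁴.
Polar second moment: J = I_x + I_y = 51 921 340 mm⁴.

J ≈ 5.192 × 10⁷ mm⁴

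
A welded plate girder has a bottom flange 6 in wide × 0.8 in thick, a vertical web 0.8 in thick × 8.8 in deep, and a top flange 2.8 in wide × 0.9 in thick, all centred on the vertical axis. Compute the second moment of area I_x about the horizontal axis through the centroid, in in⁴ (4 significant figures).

Split into non-overlapping primitives; take the origin at the lower-left of the bounding box.
Bottom plate: 6 × 0.8, A = 4.8 in², y = 0.4 in, Ī = 0.256 in⁴.
Web plate: 0.8 × 8.8, A = 7.04 in², y = 5.2 in, Ī = 45.4315 in⁴.
Top plate: 2.8 × 0.9, A = 2.52 in², y = 10.05 in, Ī = 0.1701 in⁴.
Centroid: ȳ = ΣA·y / ΣA = 4.44666 in.
Transfer each piece to the horizontal axis through the centroid using Ī + A·d² with d = y − 4.44666:
  bottom plate: d = -4.04666 in → contributes +78.8581 in⁴
  web plate: d = 0.753343 in → contributes +49.4268 in⁴
  top plate: d = 5.60334 in → contributes +79.2917 in⁴
Total I = 207.577 in⁴.

I_x ≈ 207.6 in⁴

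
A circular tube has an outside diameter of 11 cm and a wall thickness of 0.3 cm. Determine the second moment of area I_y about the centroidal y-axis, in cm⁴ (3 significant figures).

Decompose the section into non-overlapping parts with the origin at the bottom-left of its bounding rectangle.
Outer circle: ⌀11, A = 95.033 cm², x = 5.5 cm, Ī = 718.69 cm⁴.
Bore (subtracted): ⌀10.4, A = 84.949 cm², x = 5.5 cm, Ī = 574.25 cm⁴.
By symmetry the centroid is at mid-width, x̄ = 5.5 cm.
All pieces are centred on the centroidal y-axis, so I = ΣĪ (holes subtracted) = 144.44 cm⁴.

I_y ≈ 144 cm⁴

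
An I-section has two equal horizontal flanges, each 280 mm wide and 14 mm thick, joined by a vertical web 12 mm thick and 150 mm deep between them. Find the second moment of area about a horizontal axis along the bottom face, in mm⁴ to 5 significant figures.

Split into non-overlapping primitives; take the origin at the lower-left of the bounding box.
Bottom flange: 280 × 14, A = 3 920 mm², y = 7 mm, Ī = 64026.67 mm⁴.
Web: 12 × 150, A = 1 800 mm², y = 89 mm, Ī = 3 375 000 mm⁴.
Top flange: 280 × 14, A = 3 920 mm², y = 171 mm, Ī = 64026.67 mm⁴.
Transfer each piece to the bottom edge using Ī + A·d² with d = y − 0:
  bottom flange: d = 7 mm → contributes +256106.7 mm⁴
  web: d = 89 mm → contributes +17 632 800 mm⁴
  top flange: d = 171 mm → contributes +114 688 747 mm⁴
Total I = 132 577 653 mm⁴.

I_base ≈ 1.3258 × 10⁸ mm⁴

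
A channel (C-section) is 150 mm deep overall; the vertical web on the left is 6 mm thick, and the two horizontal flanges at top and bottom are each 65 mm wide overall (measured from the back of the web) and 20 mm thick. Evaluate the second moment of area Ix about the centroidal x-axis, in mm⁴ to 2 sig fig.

Break the section into simple shapes (no overlaps), measuring from the bottom-left corner of the bounding box.
Web: 6 × 150, A = 900 mm², y = 75 mm, Ī = 1 687 500 mm⁴.
Top flange (beyond web): 59 × 20, A = 1 180 mm², y = 140 mm, Ī = 39 333 mm⁴.
Bottom flange (beyond web): 59 × 20, A = 1 180 mm², y = 10 mm, Ī = 39 333 mm⁴.
By symmetry the centroid is at mid-height, ȳ = 75 mm.
Transfer each piece to the centroidal x-axis using Ī + A·d² with d = y − 75:
  web: d = 0 mm → contributes +1 687 500 mm⁴
  top flange (beyond web): d = 65 mm → contributes +5 024 833 mm⁴
  bottom flange (beyond web): d = -65 mm → contributes +5 024 833 mm⁴
Total I = 11 737 167 mm⁴.

Ix ≈ 1.2 × 10⁷ mm⁴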